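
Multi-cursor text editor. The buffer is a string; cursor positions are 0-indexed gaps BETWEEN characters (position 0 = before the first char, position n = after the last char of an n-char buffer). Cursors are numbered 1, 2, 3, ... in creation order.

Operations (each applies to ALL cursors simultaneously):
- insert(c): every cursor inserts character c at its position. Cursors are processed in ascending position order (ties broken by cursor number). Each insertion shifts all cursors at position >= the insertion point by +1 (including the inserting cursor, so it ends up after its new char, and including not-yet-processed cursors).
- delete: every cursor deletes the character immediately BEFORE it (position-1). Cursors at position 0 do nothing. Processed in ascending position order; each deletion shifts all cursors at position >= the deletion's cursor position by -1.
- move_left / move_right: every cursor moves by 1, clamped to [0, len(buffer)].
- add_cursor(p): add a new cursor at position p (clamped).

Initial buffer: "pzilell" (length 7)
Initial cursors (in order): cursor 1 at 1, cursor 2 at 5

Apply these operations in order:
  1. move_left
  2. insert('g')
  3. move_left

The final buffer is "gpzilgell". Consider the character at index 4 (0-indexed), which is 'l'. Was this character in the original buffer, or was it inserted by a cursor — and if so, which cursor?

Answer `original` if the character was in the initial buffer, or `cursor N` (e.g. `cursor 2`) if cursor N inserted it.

Answer: original

Derivation:
After op 1 (move_left): buffer="pzilell" (len 7), cursors c1@0 c2@4, authorship .......
After op 2 (insert('g')): buffer="gpzilgell" (len 9), cursors c1@1 c2@6, authorship 1....2...
After op 3 (move_left): buffer="gpzilgell" (len 9), cursors c1@0 c2@5, authorship 1....2...
Authorship (.=original, N=cursor N): 1 . . . . 2 . . .
Index 4: author = original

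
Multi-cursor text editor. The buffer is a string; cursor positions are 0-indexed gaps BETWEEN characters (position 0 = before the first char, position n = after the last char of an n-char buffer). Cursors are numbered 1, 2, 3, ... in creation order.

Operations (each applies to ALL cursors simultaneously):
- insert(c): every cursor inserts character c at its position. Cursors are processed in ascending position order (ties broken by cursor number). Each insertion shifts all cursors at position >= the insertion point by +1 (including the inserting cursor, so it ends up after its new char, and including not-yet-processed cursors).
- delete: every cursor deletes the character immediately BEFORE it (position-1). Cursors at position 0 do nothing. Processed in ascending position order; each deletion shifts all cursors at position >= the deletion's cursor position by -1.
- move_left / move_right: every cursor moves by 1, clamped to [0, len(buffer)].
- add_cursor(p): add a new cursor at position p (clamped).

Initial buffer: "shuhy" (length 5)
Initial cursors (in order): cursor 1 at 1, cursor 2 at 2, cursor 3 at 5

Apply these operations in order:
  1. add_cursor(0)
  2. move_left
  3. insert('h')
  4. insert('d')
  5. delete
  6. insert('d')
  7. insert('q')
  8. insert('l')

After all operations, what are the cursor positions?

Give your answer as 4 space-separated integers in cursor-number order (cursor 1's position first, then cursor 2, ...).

Answer: 8 13 20 8

Derivation:
After op 1 (add_cursor(0)): buffer="shuhy" (len 5), cursors c4@0 c1@1 c2@2 c3@5, authorship .....
After op 2 (move_left): buffer="shuhy" (len 5), cursors c1@0 c4@0 c2@1 c3@4, authorship .....
After op 3 (insert('h')): buffer="hhshhuhhy" (len 9), cursors c1@2 c4@2 c2@4 c3@8, authorship 14.2...3.
After op 4 (insert('d')): buffer="hhddshdhuhhdy" (len 13), cursors c1@4 c4@4 c2@7 c3@12, authorship 1414.22...33.
After op 5 (delete): buffer="hhshhuhhy" (len 9), cursors c1@2 c4@2 c2@4 c3@8, authorship 14.2...3.
After op 6 (insert('d')): buffer="hhddshdhuhhdy" (len 13), cursors c1@4 c4@4 c2@7 c3@12, authorship 1414.22...33.
After op 7 (insert('q')): buffer="hhddqqshdqhuhhdqy" (len 17), cursors c1@6 c4@6 c2@10 c3@16, authorship 141414.222...333.
After op 8 (insert('l')): buffer="hhddqqllshdqlhuhhdqly" (len 21), cursors c1@8 c4@8 c2@13 c3@20, authorship 14141414.2222...3333.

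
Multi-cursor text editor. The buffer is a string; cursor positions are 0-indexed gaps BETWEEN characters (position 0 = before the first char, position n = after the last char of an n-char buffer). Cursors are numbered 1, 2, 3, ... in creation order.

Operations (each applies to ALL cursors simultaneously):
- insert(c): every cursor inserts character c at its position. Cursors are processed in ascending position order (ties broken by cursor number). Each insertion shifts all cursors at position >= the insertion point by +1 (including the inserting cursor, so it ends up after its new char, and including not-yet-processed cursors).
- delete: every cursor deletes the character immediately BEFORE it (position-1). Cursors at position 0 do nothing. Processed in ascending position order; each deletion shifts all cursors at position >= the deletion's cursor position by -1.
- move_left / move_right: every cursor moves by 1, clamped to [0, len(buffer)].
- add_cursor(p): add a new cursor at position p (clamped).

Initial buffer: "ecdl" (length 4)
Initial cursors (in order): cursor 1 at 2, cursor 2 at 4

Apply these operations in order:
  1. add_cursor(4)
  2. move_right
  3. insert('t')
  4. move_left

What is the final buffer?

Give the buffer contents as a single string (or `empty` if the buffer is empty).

Answer: ecdtltt

Derivation:
After op 1 (add_cursor(4)): buffer="ecdl" (len 4), cursors c1@2 c2@4 c3@4, authorship ....
After op 2 (move_right): buffer="ecdl" (len 4), cursors c1@3 c2@4 c3@4, authorship ....
After op 3 (insert('t')): buffer="ecdtltt" (len 7), cursors c1@4 c2@7 c3@7, authorship ...1.23
After op 4 (move_left): buffer="ecdtltt" (len 7), cursors c1@3 c2@6 c3@6, authorship ...1.23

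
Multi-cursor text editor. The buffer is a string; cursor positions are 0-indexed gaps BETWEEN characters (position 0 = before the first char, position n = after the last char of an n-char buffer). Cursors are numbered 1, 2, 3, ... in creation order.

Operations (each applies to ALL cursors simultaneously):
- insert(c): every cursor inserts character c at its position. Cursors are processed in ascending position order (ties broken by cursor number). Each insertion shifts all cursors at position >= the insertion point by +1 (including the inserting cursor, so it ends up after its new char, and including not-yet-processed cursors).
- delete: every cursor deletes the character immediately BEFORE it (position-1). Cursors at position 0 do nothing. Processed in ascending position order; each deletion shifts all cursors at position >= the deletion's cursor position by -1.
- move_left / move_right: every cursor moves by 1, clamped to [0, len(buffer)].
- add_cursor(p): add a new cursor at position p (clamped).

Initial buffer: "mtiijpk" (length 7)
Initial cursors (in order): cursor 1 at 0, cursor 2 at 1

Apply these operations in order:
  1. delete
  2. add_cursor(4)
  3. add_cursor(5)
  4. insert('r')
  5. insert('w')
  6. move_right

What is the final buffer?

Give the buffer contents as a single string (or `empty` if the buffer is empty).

After op 1 (delete): buffer="tiijpk" (len 6), cursors c1@0 c2@0, authorship ......
After op 2 (add_cursor(4)): buffer="tiijpk" (len 6), cursors c1@0 c2@0 c3@4, authorship ......
After op 3 (add_cursor(5)): buffer="tiijpk" (len 6), cursors c1@0 c2@0 c3@4 c4@5, authorship ......
After op 4 (insert('r')): buffer="rrtiijrprk" (len 10), cursors c1@2 c2@2 c3@7 c4@9, authorship 12....3.4.
After op 5 (insert('w')): buffer="rrwwtiijrwprwk" (len 14), cursors c1@4 c2@4 c3@10 c4@13, authorship 1212....33.44.
After op 6 (move_right): buffer="rrwwtiijrwprwk" (len 14), cursors c1@5 c2@5 c3@11 c4@14, authorship 1212....33.44.

Answer: rrwwtiijrwprwk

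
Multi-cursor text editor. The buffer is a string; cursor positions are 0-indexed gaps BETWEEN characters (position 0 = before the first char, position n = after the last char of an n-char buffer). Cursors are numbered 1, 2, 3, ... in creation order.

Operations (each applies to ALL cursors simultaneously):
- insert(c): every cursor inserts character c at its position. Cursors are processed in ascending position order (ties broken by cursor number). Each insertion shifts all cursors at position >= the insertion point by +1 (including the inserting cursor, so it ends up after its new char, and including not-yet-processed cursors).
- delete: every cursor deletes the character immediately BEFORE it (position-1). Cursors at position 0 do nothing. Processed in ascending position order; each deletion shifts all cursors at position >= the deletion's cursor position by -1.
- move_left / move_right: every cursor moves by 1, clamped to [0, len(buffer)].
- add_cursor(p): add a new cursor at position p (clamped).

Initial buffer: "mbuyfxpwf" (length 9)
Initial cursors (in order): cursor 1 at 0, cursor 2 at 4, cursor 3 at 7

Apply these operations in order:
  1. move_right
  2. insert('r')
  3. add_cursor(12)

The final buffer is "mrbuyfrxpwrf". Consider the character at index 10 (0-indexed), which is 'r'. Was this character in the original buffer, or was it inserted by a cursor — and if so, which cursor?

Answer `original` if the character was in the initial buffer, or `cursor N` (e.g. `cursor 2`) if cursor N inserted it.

Answer: cursor 3

Derivation:
After op 1 (move_right): buffer="mbuyfxpwf" (len 9), cursors c1@1 c2@5 c3@8, authorship .........
After op 2 (insert('r')): buffer="mrbuyfrxpwrf" (len 12), cursors c1@2 c2@7 c3@11, authorship .1....2...3.
After op 3 (add_cursor(12)): buffer="mrbuyfrxpwrf" (len 12), cursors c1@2 c2@7 c3@11 c4@12, authorship .1....2...3.
Authorship (.=original, N=cursor N): . 1 . . . . 2 . . . 3 .
Index 10: author = 3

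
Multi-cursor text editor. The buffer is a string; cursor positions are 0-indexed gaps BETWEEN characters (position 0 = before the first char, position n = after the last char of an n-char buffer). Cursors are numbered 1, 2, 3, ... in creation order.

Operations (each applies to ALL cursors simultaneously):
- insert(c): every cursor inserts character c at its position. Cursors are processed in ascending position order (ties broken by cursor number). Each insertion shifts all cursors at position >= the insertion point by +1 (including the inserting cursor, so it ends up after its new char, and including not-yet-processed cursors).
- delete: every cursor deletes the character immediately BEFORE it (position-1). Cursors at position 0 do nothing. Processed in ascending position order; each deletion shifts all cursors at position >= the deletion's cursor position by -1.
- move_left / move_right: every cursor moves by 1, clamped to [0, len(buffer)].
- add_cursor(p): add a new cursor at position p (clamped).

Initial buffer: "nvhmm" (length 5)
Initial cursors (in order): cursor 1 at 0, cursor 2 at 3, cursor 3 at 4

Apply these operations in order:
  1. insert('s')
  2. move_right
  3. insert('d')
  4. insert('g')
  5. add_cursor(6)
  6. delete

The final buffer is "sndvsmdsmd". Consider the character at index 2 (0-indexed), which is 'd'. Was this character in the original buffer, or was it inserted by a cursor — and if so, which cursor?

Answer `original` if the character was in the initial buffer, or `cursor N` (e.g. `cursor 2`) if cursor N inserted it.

After op 1 (insert('s')): buffer="snvhsmsm" (len 8), cursors c1@1 c2@5 c3@7, authorship 1...2.3.
After op 2 (move_right): buffer="snvhsmsm" (len 8), cursors c1@2 c2@6 c3@8, authorship 1...2.3.
After op 3 (insert('d')): buffer="sndvhsmdsmd" (len 11), cursors c1@3 c2@8 c3@11, authorship 1.1..2.23.3
After op 4 (insert('g')): buffer="sndgvhsmdgsmdg" (len 14), cursors c1@4 c2@10 c3@14, authorship 1.11..2.223.33
After op 5 (add_cursor(6)): buffer="sndgvhsmdgsmdg" (len 14), cursors c1@4 c4@6 c2@10 c3@14, authorship 1.11..2.223.33
After op 6 (delete): buffer="sndvsmdsmd" (len 10), cursors c1@3 c4@4 c2@7 c3@10, authorship 1.1.2.23.3
Authorship (.=original, N=cursor N): 1 . 1 . 2 . 2 3 . 3
Index 2: author = 1

Answer: cursor 1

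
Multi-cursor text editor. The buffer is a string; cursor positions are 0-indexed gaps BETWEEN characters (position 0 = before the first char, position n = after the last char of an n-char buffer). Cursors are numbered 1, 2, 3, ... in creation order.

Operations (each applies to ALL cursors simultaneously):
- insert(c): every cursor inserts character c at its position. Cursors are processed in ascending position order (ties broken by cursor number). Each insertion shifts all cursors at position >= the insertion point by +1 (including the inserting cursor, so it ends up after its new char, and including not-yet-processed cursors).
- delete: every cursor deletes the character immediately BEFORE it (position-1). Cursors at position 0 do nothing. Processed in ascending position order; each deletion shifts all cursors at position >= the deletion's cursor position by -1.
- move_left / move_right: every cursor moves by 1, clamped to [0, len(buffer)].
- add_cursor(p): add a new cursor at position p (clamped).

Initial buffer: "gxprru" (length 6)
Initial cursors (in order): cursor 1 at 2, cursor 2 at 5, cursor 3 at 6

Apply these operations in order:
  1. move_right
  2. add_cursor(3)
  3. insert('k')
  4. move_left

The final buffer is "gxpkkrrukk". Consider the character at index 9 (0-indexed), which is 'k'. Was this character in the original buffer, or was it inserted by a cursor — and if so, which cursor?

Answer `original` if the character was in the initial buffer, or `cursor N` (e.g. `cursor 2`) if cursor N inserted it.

Answer: cursor 3

Derivation:
After op 1 (move_right): buffer="gxprru" (len 6), cursors c1@3 c2@6 c3@6, authorship ......
After op 2 (add_cursor(3)): buffer="gxprru" (len 6), cursors c1@3 c4@3 c2@6 c3@6, authorship ......
After op 3 (insert('k')): buffer="gxpkkrrukk" (len 10), cursors c1@5 c4@5 c2@10 c3@10, authorship ...14...23
After op 4 (move_left): buffer="gxpkkrrukk" (len 10), cursors c1@4 c4@4 c2@9 c3@9, authorship ...14...23
Authorship (.=original, N=cursor N): . . . 1 4 . . . 2 3
Index 9: author = 3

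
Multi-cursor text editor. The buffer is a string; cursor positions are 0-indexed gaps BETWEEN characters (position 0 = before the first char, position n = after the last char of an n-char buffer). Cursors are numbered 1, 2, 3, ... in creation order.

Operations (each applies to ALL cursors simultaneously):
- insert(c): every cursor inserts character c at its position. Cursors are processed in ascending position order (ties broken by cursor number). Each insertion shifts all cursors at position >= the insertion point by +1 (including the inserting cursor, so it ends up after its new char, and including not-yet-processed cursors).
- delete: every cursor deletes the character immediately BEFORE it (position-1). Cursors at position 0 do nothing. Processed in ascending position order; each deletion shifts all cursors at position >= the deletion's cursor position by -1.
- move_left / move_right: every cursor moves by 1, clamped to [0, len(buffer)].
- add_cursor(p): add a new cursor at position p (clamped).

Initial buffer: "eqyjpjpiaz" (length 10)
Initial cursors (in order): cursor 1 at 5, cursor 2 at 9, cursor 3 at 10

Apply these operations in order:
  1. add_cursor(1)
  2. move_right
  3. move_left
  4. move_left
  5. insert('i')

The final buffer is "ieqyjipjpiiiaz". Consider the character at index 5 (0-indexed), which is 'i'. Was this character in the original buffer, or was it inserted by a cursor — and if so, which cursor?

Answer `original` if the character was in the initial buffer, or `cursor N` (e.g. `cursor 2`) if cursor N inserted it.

Answer: cursor 1

Derivation:
After op 1 (add_cursor(1)): buffer="eqyjpjpiaz" (len 10), cursors c4@1 c1@5 c2@9 c3@10, authorship ..........
After op 2 (move_right): buffer="eqyjpjpiaz" (len 10), cursors c4@2 c1@6 c2@10 c3@10, authorship ..........
After op 3 (move_left): buffer="eqyjpjpiaz" (len 10), cursors c4@1 c1@5 c2@9 c3@9, authorship ..........
After op 4 (move_left): buffer="eqyjpjpiaz" (len 10), cursors c4@0 c1@4 c2@8 c3@8, authorship ..........
After op 5 (insert('i')): buffer="ieqyjipjpiiiaz" (len 14), cursors c4@1 c1@6 c2@12 c3@12, authorship 4....1....23..
Authorship (.=original, N=cursor N): 4 . . . . 1 . . . . 2 3 . .
Index 5: author = 1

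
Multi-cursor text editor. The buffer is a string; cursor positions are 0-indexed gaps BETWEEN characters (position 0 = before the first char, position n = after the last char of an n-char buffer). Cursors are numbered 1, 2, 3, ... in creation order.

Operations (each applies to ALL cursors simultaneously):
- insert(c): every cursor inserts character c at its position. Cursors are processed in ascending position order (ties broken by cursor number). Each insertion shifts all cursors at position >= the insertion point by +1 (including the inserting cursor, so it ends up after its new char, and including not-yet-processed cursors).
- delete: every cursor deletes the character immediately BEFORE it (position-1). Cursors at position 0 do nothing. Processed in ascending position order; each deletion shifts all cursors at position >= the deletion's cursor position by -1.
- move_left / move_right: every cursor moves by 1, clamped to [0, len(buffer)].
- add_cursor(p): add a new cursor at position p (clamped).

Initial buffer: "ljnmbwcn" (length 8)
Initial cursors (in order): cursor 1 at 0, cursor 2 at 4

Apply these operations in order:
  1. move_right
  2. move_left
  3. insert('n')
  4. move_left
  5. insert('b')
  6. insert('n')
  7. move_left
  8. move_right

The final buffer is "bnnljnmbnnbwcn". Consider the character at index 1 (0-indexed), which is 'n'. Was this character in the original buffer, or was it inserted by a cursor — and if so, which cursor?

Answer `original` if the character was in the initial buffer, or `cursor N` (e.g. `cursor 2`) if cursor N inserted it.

Answer: cursor 1

Derivation:
After op 1 (move_right): buffer="ljnmbwcn" (len 8), cursors c1@1 c2@5, authorship ........
After op 2 (move_left): buffer="ljnmbwcn" (len 8), cursors c1@0 c2@4, authorship ........
After op 3 (insert('n')): buffer="nljnmnbwcn" (len 10), cursors c1@1 c2@6, authorship 1....2....
After op 4 (move_left): buffer="nljnmnbwcn" (len 10), cursors c1@0 c2@5, authorship 1....2....
After op 5 (insert('b')): buffer="bnljnmbnbwcn" (len 12), cursors c1@1 c2@7, authorship 11....22....
After op 6 (insert('n')): buffer="bnnljnmbnnbwcn" (len 14), cursors c1@2 c2@9, authorship 111....222....
After op 7 (move_left): buffer="bnnljnmbnnbwcn" (len 14), cursors c1@1 c2@8, authorship 111....222....
After op 8 (move_right): buffer="bnnljnmbnnbwcn" (len 14), cursors c1@2 c2@9, authorship 111....222....
Authorship (.=original, N=cursor N): 1 1 1 . . . . 2 2 2 . . . .
Index 1: author = 1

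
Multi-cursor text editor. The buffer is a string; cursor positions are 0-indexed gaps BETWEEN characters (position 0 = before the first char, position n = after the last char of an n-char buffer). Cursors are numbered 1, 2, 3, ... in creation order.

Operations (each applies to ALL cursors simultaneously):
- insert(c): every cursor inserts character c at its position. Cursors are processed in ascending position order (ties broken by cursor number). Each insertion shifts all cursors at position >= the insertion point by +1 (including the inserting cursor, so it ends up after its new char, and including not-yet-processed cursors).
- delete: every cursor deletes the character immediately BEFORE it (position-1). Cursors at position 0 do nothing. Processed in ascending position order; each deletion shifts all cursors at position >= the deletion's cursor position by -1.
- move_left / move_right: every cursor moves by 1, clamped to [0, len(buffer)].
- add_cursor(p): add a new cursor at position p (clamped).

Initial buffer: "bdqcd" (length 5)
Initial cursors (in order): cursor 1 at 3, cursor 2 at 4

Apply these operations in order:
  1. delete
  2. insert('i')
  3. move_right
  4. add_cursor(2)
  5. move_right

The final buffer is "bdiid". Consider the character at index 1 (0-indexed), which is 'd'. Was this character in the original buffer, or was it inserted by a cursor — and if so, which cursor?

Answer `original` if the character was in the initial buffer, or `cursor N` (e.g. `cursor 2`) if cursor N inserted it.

After op 1 (delete): buffer="bdd" (len 3), cursors c1@2 c2@2, authorship ...
After op 2 (insert('i')): buffer="bdiid" (len 5), cursors c1@4 c2@4, authorship ..12.
After op 3 (move_right): buffer="bdiid" (len 5), cursors c1@5 c2@5, authorship ..12.
After op 4 (add_cursor(2)): buffer="bdiid" (len 5), cursors c3@2 c1@5 c2@5, authorship ..12.
After op 5 (move_right): buffer="bdiid" (len 5), cursors c3@3 c1@5 c2@5, authorship ..12.
Authorship (.=original, N=cursor N): . . 1 2 .
Index 1: author = original

Answer: original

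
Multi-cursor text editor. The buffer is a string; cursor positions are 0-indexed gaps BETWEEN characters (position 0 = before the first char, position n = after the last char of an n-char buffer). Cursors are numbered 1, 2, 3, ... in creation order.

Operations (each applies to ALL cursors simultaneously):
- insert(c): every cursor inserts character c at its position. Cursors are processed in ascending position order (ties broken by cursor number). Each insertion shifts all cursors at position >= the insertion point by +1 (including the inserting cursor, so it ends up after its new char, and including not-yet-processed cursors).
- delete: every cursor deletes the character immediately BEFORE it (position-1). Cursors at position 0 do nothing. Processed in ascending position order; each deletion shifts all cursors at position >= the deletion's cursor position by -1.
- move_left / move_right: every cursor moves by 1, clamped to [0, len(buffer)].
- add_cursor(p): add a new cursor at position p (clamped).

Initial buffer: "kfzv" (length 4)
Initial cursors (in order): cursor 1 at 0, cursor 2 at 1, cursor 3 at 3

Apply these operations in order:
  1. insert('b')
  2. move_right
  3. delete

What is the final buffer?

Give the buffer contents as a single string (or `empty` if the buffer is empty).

After op 1 (insert('b')): buffer="bkbfzbv" (len 7), cursors c1@1 c2@3 c3@6, authorship 1.2..3.
After op 2 (move_right): buffer="bkbfzbv" (len 7), cursors c1@2 c2@4 c3@7, authorship 1.2..3.
After op 3 (delete): buffer="bbzb" (len 4), cursors c1@1 c2@2 c3@4, authorship 12.3

Answer: bbzb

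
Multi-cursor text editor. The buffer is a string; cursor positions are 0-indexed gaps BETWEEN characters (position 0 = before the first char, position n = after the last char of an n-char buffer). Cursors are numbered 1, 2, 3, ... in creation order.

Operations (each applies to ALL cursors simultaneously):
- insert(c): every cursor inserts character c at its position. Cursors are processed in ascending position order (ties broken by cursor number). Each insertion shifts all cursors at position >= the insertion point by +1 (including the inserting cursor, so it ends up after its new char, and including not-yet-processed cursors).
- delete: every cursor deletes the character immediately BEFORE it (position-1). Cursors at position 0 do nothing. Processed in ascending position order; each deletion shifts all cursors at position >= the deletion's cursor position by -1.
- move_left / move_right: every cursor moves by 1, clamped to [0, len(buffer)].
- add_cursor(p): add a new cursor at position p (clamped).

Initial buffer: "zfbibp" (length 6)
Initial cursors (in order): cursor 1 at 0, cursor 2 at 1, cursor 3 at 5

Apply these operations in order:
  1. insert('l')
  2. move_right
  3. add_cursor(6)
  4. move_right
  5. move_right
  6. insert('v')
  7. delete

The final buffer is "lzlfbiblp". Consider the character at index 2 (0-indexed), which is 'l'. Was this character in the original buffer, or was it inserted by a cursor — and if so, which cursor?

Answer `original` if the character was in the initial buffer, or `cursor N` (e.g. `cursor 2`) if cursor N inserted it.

After op 1 (insert('l')): buffer="lzlfbiblp" (len 9), cursors c1@1 c2@3 c3@8, authorship 1.2....3.
After op 2 (move_right): buffer="lzlfbiblp" (len 9), cursors c1@2 c2@4 c3@9, authorship 1.2....3.
After op 3 (add_cursor(6)): buffer="lzlfbiblp" (len 9), cursors c1@2 c2@4 c4@6 c3@9, authorship 1.2....3.
After op 4 (move_right): buffer="lzlfbiblp" (len 9), cursors c1@3 c2@5 c4@7 c3@9, authorship 1.2....3.
After op 5 (move_right): buffer="lzlfbiblp" (len 9), cursors c1@4 c2@6 c4@8 c3@9, authorship 1.2....3.
After op 6 (insert('v')): buffer="lzlfvbivblvpv" (len 13), cursors c1@5 c2@8 c4@11 c3@13, authorship 1.2.1..2.34.3
After op 7 (delete): buffer="lzlfbiblp" (len 9), cursors c1@4 c2@6 c4@8 c3@9, authorship 1.2....3.
Authorship (.=original, N=cursor N): 1 . 2 . . . . 3 .
Index 2: author = 2

Answer: cursor 2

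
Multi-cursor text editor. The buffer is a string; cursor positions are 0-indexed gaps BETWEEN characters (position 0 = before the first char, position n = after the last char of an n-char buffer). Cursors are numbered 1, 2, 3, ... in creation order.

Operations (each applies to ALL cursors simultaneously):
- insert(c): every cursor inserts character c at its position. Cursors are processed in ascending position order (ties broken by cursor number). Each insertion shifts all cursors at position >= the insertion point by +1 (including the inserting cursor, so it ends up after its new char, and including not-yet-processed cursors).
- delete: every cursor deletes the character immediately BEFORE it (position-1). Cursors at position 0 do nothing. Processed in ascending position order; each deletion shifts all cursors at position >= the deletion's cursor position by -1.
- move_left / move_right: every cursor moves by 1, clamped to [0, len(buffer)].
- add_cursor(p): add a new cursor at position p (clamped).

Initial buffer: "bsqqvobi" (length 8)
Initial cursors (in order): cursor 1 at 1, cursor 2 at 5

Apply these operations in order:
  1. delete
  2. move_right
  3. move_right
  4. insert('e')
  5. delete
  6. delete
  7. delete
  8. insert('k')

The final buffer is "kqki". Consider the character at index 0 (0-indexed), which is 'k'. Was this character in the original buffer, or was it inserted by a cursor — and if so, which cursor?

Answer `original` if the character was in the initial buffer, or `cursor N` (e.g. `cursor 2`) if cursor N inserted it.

After op 1 (delete): buffer="sqqobi" (len 6), cursors c1@0 c2@3, authorship ......
After op 2 (move_right): buffer="sqqobi" (len 6), cursors c1@1 c2@4, authorship ......
After op 3 (move_right): buffer="sqqobi" (len 6), cursors c1@2 c2@5, authorship ......
After op 4 (insert('e')): buffer="sqeqobei" (len 8), cursors c1@3 c2@7, authorship ..1...2.
After op 5 (delete): buffer="sqqobi" (len 6), cursors c1@2 c2@5, authorship ......
After op 6 (delete): buffer="sqoi" (len 4), cursors c1@1 c2@3, authorship ....
After op 7 (delete): buffer="qi" (len 2), cursors c1@0 c2@1, authorship ..
After op 8 (insert('k')): buffer="kqki" (len 4), cursors c1@1 c2@3, authorship 1.2.
Authorship (.=original, N=cursor N): 1 . 2 .
Index 0: author = 1

Answer: cursor 1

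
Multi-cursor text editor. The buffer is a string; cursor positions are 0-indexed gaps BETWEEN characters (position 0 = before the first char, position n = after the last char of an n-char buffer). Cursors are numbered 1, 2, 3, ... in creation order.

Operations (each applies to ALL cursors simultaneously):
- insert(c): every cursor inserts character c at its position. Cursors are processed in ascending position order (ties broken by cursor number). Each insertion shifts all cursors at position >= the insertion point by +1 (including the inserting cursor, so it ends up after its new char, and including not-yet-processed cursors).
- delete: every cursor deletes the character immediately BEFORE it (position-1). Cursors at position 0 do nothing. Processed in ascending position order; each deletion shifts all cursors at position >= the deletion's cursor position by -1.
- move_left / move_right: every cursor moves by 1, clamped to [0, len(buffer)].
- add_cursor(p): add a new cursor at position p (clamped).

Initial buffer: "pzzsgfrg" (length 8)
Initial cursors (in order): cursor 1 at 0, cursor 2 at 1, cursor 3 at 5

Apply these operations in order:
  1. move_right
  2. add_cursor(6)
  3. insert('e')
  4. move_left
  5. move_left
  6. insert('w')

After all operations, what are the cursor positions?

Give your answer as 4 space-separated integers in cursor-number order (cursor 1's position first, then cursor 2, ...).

After op 1 (move_right): buffer="pzzsgfrg" (len 8), cursors c1@1 c2@2 c3@6, authorship ........
After op 2 (add_cursor(6)): buffer="pzzsgfrg" (len 8), cursors c1@1 c2@2 c3@6 c4@6, authorship ........
After op 3 (insert('e')): buffer="pezezsgfeerg" (len 12), cursors c1@2 c2@4 c3@10 c4@10, authorship .1.2....34..
After op 4 (move_left): buffer="pezezsgfeerg" (len 12), cursors c1@1 c2@3 c3@9 c4@9, authorship .1.2....34..
After op 5 (move_left): buffer="pezezsgfeerg" (len 12), cursors c1@0 c2@2 c3@8 c4@8, authorship .1.2....34..
After op 6 (insert('w')): buffer="wpewzezsgfwweerg" (len 16), cursors c1@1 c2@4 c3@12 c4@12, authorship 1.12.2....3434..

Answer: 1 4 12 12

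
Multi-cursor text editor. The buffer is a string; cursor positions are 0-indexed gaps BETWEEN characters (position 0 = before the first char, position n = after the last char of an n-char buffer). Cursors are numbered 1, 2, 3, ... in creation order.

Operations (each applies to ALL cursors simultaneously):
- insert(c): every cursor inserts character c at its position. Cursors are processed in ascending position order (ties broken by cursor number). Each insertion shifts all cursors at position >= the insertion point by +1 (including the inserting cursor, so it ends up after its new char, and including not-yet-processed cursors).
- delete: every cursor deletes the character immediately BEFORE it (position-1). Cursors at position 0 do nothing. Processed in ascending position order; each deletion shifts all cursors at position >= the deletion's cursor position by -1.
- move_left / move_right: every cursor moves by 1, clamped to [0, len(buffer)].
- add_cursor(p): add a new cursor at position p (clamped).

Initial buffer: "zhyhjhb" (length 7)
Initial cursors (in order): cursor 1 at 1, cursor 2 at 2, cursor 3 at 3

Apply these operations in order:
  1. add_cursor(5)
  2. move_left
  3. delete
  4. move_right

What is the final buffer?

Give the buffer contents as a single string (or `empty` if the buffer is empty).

After op 1 (add_cursor(5)): buffer="zhyhjhb" (len 7), cursors c1@1 c2@2 c3@3 c4@5, authorship .......
After op 2 (move_left): buffer="zhyhjhb" (len 7), cursors c1@0 c2@1 c3@2 c4@4, authorship .......
After op 3 (delete): buffer="yjhb" (len 4), cursors c1@0 c2@0 c3@0 c4@1, authorship ....
After op 4 (move_right): buffer="yjhb" (len 4), cursors c1@1 c2@1 c3@1 c4@2, authorship ....

Answer: yjhb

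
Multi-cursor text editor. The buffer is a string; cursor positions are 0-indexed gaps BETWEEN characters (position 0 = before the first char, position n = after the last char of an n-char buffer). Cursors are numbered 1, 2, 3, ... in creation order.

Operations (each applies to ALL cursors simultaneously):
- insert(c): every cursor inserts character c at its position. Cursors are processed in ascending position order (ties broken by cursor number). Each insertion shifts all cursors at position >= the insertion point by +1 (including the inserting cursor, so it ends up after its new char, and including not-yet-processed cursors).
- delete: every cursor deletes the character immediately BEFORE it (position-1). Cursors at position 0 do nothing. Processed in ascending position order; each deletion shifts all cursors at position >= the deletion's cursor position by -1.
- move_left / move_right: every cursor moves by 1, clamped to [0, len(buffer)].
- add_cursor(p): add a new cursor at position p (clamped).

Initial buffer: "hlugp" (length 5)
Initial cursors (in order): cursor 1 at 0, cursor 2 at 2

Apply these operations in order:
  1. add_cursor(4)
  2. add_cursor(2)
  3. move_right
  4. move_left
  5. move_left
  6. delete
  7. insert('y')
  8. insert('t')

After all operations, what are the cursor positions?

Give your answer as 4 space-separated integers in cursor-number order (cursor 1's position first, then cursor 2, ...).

After op 1 (add_cursor(4)): buffer="hlugp" (len 5), cursors c1@0 c2@2 c3@4, authorship .....
After op 2 (add_cursor(2)): buffer="hlugp" (len 5), cursors c1@0 c2@2 c4@2 c3@4, authorship .....
After op 3 (move_right): buffer="hlugp" (len 5), cursors c1@1 c2@3 c4@3 c3@5, authorship .....
After op 4 (move_left): buffer="hlugp" (len 5), cursors c1@0 c2@2 c4@2 c3@4, authorship .....
After op 5 (move_left): buffer="hlugp" (len 5), cursors c1@0 c2@1 c4@1 c3@3, authorship .....
After op 6 (delete): buffer="lgp" (len 3), cursors c1@0 c2@0 c4@0 c3@1, authorship ...
After op 7 (insert('y')): buffer="yyylygp" (len 7), cursors c1@3 c2@3 c4@3 c3@5, authorship 124.3..
After op 8 (insert('t')): buffer="yyytttlytgp" (len 11), cursors c1@6 c2@6 c4@6 c3@9, authorship 124124.33..

Answer: 6 6 9 6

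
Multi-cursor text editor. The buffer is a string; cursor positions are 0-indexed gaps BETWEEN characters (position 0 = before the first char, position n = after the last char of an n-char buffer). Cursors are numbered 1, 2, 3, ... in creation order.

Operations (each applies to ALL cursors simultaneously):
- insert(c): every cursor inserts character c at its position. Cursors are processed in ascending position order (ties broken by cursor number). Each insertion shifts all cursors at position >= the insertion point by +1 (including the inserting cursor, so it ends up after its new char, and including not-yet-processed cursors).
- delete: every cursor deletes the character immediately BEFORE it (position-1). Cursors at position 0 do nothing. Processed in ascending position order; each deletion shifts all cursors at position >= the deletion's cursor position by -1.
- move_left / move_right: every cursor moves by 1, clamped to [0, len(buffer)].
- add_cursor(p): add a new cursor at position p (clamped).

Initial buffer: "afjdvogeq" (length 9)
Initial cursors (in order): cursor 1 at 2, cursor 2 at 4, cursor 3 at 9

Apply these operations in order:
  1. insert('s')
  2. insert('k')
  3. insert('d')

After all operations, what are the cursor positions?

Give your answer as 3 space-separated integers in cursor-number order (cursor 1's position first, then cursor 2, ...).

Answer: 5 10 18

Derivation:
After op 1 (insert('s')): buffer="afsjdsvogeqs" (len 12), cursors c1@3 c2@6 c3@12, authorship ..1..2.....3
After op 2 (insert('k')): buffer="afskjdskvogeqsk" (len 15), cursors c1@4 c2@8 c3@15, authorship ..11..22.....33
After op 3 (insert('d')): buffer="afskdjdskdvogeqskd" (len 18), cursors c1@5 c2@10 c3@18, authorship ..111..222.....333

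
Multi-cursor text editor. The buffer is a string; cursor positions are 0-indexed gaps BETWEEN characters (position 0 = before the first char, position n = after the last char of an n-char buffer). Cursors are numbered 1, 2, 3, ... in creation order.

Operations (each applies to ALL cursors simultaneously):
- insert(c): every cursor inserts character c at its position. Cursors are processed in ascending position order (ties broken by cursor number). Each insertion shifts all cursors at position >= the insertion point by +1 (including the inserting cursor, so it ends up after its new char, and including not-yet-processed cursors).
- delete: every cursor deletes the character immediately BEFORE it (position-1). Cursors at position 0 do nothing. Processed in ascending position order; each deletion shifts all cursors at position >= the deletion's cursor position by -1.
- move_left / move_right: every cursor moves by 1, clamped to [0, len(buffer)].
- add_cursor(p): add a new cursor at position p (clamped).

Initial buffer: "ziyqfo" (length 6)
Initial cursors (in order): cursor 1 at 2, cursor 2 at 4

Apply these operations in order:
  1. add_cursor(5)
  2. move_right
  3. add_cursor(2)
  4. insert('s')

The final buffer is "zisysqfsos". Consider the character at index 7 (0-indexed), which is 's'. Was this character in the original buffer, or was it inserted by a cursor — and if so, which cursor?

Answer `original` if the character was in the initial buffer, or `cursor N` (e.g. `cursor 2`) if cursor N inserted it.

After op 1 (add_cursor(5)): buffer="ziyqfo" (len 6), cursors c1@2 c2@4 c3@5, authorship ......
After op 2 (move_right): buffer="ziyqfo" (len 6), cursors c1@3 c2@5 c3@6, authorship ......
After op 3 (add_cursor(2)): buffer="ziyqfo" (len 6), cursors c4@2 c1@3 c2@5 c3@6, authorship ......
After op 4 (insert('s')): buffer="zisysqfsos" (len 10), cursors c4@3 c1@5 c2@8 c3@10, authorship ..4.1..2.3
Authorship (.=original, N=cursor N): . . 4 . 1 . . 2 . 3
Index 7: author = 2

Answer: cursor 2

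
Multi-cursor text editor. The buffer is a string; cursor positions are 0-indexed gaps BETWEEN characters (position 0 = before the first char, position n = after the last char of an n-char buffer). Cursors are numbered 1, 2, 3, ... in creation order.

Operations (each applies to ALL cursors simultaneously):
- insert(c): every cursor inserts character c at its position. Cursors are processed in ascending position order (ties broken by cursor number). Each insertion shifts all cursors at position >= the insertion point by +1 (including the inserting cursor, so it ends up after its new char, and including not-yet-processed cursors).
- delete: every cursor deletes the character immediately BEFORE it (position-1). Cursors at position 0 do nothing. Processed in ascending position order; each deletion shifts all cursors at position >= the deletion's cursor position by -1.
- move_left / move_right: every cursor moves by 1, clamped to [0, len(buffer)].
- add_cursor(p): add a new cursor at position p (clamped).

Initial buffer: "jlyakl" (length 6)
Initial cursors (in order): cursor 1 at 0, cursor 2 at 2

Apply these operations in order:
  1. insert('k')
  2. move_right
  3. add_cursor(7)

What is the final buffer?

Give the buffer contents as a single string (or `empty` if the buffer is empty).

After op 1 (insert('k')): buffer="kjlkyakl" (len 8), cursors c1@1 c2@4, authorship 1..2....
After op 2 (move_right): buffer="kjlkyakl" (len 8), cursors c1@2 c2@5, authorship 1..2....
After op 3 (add_cursor(7)): buffer="kjlkyakl" (len 8), cursors c1@2 c2@5 c3@7, authorship 1..2....

Answer: kjlkyakl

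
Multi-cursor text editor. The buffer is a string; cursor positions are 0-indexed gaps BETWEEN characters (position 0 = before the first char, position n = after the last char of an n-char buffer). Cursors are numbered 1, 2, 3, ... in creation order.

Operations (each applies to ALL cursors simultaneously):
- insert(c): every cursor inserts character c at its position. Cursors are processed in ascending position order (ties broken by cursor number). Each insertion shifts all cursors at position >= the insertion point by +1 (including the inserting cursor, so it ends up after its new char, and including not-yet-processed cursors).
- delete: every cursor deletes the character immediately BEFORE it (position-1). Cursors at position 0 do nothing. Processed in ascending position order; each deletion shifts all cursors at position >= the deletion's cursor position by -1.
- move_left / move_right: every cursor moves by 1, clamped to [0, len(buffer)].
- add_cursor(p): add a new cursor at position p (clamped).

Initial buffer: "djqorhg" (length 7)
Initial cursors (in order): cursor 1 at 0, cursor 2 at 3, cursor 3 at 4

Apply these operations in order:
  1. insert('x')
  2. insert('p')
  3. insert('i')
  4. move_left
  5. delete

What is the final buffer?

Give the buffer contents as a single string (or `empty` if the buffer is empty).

Answer: xidjqxioxirhg

Derivation:
After op 1 (insert('x')): buffer="xdjqxoxrhg" (len 10), cursors c1@1 c2@5 c3@7, authorship 1...2.3...
After op 2 (insert('p')): buffer="xpdjqxpoxprhg" (len 13), cursors c1@2 c2@7 c3@10, authorship 11...22.33...
After op 3 (insert('i')): buffer="xpidjqxpioxpirhg" (len 16), cursors c1@3 c2@9 c3@13, authorship 111...222.333...
After op 4 (move_left): buffer="xpidjqxpioxpirhg" (len 16), cursors c1@2 c2@8 c3@12, authorship 111...222.333...
After op 5 (delete): buffer="xidjqxioxirhg" (len 13), cursors c1@1 c2@6 c3@9, authorship 11...22.33...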